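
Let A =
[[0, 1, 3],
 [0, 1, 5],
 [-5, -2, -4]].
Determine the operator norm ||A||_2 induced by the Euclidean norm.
||A||_2 ≈ 8.1801 (= sqrt(largest eigenvalue of A^T A))

||A||_2 = sigma_max(A) = sqrt(lambda_max(A^T A)). Form the symmetric matrix M = A^T A =
[[25, 10, 20],
 [10, 6, 16],
 [20, 16, 50]].
Its characteristic polynomial (trace, sum of principal 2x2 minors, determinant of M give the coefficients) is
  p(λ) = det(λ I - M) = λ^3 - 81λ^2 + 944λ - 100.
No integer candidate from the rational root theorem (±divisors of 100) is a root, so the roots are irrational. The cubic discriminant is Δ = 2406602560 > 0, so there are three distinct real roots. p(0) = -100 and p(1) = 764 have opposite signs, so a root lies in (0, 1); Newton's method refines it to λ ≈ 0.1069. p(13) = 680 and p(14) = -16 have opposite signs, so a root lies in (13, 14); Newton's method refines it to λ ≈ 13.9782. p(66) = -3136 and p(67) = 302 have opposite signs, so a root lies in (66, 67); Newton's method refines it to λ ≈ 66.9149. Check (Vieta): the three roots sum to 81, matching tr M = 81.
So the eigenvalues of A^T A are ≈ 0.1069, 13.9782, 66.9149 (all ≥ 0, as they must be for A^T A). The largest is λ_max ≈ 66.9149, hence ||A||_2 = sqrt(λ_max) ≈ 8.1801.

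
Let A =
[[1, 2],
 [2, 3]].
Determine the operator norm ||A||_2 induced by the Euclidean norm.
||A||_2 = sqrt((18 + sqrt(320))/2) ≈ 4.2361 (= sqrt(largest eigenvalue of A^T A))

||A||_2 = sigma_max(A) = sqrt(lambda_max(A^T A)). Form the symmetric matrix M = A^T A =
[[5, 8],
 [8, 13]].
Its characteristic polynomial (trace, determinant of M give the coefficients) is
  p(λ) = det(λ I - M) = λ^2 - 18λ + 1.
For λ^2 - 18λ + 1 the discriminant is 320. It is nonnegative but not a perfect square, so the roots are real and irrational: λ = (18 ± sqrt(320))/2 ≈ 17.9443, 0.0557.
So the eigenvalues of A^T A are ≈ 0.0557, 17.9443 (all ≥ 0, as they must be for A^T A). The largest is λ_max = (18 + sqrt(320))/2 ≈ 17.9443, hence ||A||_2 = sqrt(λ_max) = sqrt((18 + sqrt(320))/2) ≈ 4.2361.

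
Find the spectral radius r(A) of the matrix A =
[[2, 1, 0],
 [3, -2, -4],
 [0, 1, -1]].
r(A) ≈ 2.5298

The eigenvalues of A are the roots of its characteristic polynomial. With M = A (coefficients from the trace, the sum of principal 2x2 minors, and det A):
  p(λ) = det(λ I - M) = λ^3 + λ^2 - 3λ - 15.
No integer candidate from the rational root theorem (±divisors of 15) is a root, so the roots are irrational. The cubic discriminant is Δ = -5088 < 0, so there is one real root and a complex-conjugate pair. p(2) = -9 and p(3) = 12 have opposite signs, so a root lies in (2, 3); Newton's method refines it to λ ≈ 2.5298. Dividing out (λ - (2.5298)) leaves approximately λ^2 + 3.5298λ + 5.9294. For λ^2 + 3.5298λ + 5.9294 the discriminant is -11.2585. It is negative, so the remaining roots are the complex-conjugate pair λ ≈ -1.7649 ± 1.6777i. Their product equals the constant term, so |λ|^2 ≈ 5.9294 and |λ| ≈ 2.435.
Thus the eigenvalues (to 4 decimals) are 2.5298 (modulus 2.5298); -1.7649 ± 1.6777i (modulus 2.435). The spectral radius is the largest modulus: r(A) ≈ 2.5298. (Cross-check: r(A) ≤ ||A||_2 ≈ 5.4601; equality holds whenever A is normal, though it can also hold for some non-normal A.)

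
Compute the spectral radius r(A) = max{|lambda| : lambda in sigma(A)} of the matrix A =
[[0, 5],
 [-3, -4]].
r(A) = sqrt(15) ≈ 3.873

The eigenvalues of A are the roots of its characteristic polynomial. With M = A (coefficients from the trace and determinant):
  p(λ) = det(λ I - M) = λ^2 + 4λ + 15.
For λ^2 + 4λ + 15 the discriminant is -44. It is negative, so the roots are the complex-conjugate pair λ = -2 ± (sqrt(44)/2) i ≈ -2 ± 3.3166i. For a conjugate pair the product of the roots equals the constant term, so |λ|^2 = 15 and |λ| = sqrt(15) ≈ 3.873.
Thus the eigenvalues (to 4 decimals) are -2 ± 3.3166i (modulus 3.873). The spectral radius is the largest modulus: r(A) = sqrt(15) ≈ 3.873. (Cross-check: r(A) ≤ ||A||_2 ≈ 6.7082; equality holds whenever A is normal, though it can also hold for some non-normal A.)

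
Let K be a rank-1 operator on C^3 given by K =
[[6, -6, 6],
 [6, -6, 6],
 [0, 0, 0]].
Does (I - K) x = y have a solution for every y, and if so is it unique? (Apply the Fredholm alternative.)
(I - K) is invertible (det(I - K) = 1 ≠ 0), so for every y in C^3 the equation (I - K) x = y has a unique solution.

K has rank 1, so it is an outer product K = u v^T: every row of K is a multiple of one row vector. Reading off the entries, u = (-3, -3, 0) and v = (-2, 2, -2) (row i of K equals u_i·v^T). A rank-one matrix u v^T satisfies K u = u (v·u) and kills the (2)-dimensional subspace v^⊥, so its characteristic polynomial is lambda^2 (lambda - v·u) with v·u = tr K = 0. Hence the eigenvalues of I - K are 1 (multiplicity 2) and 1 - (0) = 1, so det(I - K) = 1. (Direct check: I - K =
[[-5, 6, -6],
 [-6, 7, -6],
 [0, 0, 1]]
has determinant 1.) The finite-dimensional Fredholm alternative says: either (I - K) is invertible, or ker(I - K) ≠ {0} and then range(I - K) = ker((I - K)^*)^⊥, with dim ker(I - K) = dim ker((I - K)^*). Since det(I - K) ≠ 0, 1 is not an eigenvalue of K and ker(I - K) = {0}, so we are in the first case: for every y there is a unique x = (I - K)^(-1) y. Explicitly, by the Sherman–Morrison formula, (I - u v^T)^(-1) = I + u v^T/(1 - v·u), i.e. (I - K)^(-1) = I + K.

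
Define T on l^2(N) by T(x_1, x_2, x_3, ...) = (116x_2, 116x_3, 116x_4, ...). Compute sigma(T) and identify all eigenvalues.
sigma(T) = closed disk {z in C : |z| ≤ 116}; sigma_p(T) = open disk {z in C : |z| < 116}

Note T = 116·V where V is the unit left shift (V x)_k = x_{k+1}; so sigma(T) = 116·sigma(V) and ||T|| = 116||V||. ||T x||^2 = 13456sum_{k≥2} |x_k|^2 ≤ 13456||x||^2, with equality on {x : x_1 = 0}, so ||T|| = 116. For any lambda with |lambda| < 116, set r = lambda/116 (|r| < 1); the vector x = (1, r, r^2, ...) is in l^2 and satisfies T x = 116(r, r^2, ...) = lambda x, so lambda is an eigenvalue. On the boundary |lambda| = 116 the geometric series diverges, so no l^2 eigenvector exists, but these lambda lie in the approximate point spectrum. Hence sigma(T) is the closed disk of radius 116 and sigma_p(T) is the open disk.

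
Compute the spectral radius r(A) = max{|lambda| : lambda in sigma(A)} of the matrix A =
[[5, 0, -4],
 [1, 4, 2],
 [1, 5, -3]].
r(A) ≈ 5.2917

The eigenvalues of A are the roots of its characteristic polynomial. With M = A (coefficients from the trace, the sum of principal 2x2 minors, and det A):
  p(λ) = det(λ I - M) = λ^3 - 6λ^2 - 13λ + 114.
No integer candidate from the rational root theorem (±divisors of 114) is a root, so the roots are irrational. The cubic discriminant is Δ = -77468 < 0, so there is one real root and a complex-conjugate pair. p(-5) = -96 and p(-4) = 6 have opposite signs, so a root lies in (-5, -4); Newton's method refines it to λ ≈ -4.0712. Dividing out (λ - (-4.0712)) leaves approximately λ^2 - 10.0712λ + 28.0017. For λ^2 - 10.0712λ + 28.0017 the discriminant is -10.5779. It is negative, so the remaining roots are the complex-conjugate pair λ ≈ 5.0356 ± 1.6262i. Their product equals the constant term, so |λ|^2 ≈ 28.0017 and |λ| ≈ 5.2917.
Thus the eigenvalues (to 4 decimals) are -4.0712 (modulus 4.0712); 5.0356 ± 1.6262i (modulus 5.2917). The spectral radius is the largest modulus: r(A) ≈ 5.2917. (Cross-check: r(A) ≤ ||A||_2 ≈ 7.5498; equality holds whenever A is normal, though it can also hold for some non-normal A.)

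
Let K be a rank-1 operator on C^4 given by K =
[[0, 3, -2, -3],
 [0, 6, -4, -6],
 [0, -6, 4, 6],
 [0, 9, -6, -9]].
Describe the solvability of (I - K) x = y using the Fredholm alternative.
(I - K) is singular (det(I - K) = 0, i.e. 1 ∈ sigma(K)). (I - K) x = y is solvable iff y ⊥ ker((I - K)^*) = span{(0, 3, -2, -3)}, i.e. iff 3y_2 - 2y_3 - 3y_4 = 0. When solvable, the solutions are x = y + c·(1, 2, -2, 3), c arbitrary (ker(I - K) = span{(1, 2, -2, 3)}, dimension 1).

K has rank 1, so it is an outer product K = u v^T: every row of K is a multiple of one row vector. Reading off the entries, u = (1, 2, -2, 3) and v = (0, 3, -2, -3) (row i of K equals u_i·v^T). A rank-one matrix u v^T satisfies K u = u (v·u) and kills the (3)-dimensional subspace v^⊥, so its characteristic polynomial is lambda^3 (lambda - v·u) with v·u = tr K = 1. Hence the eigenvalues of I - K are 1 (multiplicity 3) and 1 - (1) = 0, so det(I - K) = 0. (Direct check: I - K =
[[1, -3, 2, 3],
 [0, -5, 4, 6],
 [0, 6, -3, -6],
 [0, -9, 6, 10]]
has determinant 0.) So 1 is an eigenvalue of K and (I - K) is not invertible. The finite-dimensional Fredholm alternative says: either (I - K) is invertible, or ker(I - K) ≠ {0} and then range(I - K) = ker((I - K)^*)^⊥, with dim ker(I - K) = dim ker((I - K)^*). We are in the second case, so we need both kernels. Kernel of I - K: (I - K) u = u - u (v·u) = u - u = 0, so ker(I - K) = span{u} = span{(1, 2, -2, 3)} (it is exactly 1-dimensional because rank(I - K) = 3). Kernel of the adjoint: K is real, so (I - K)^* = I - K^T = I - v u^T, and (I - v u^T) v = v - v (u·v) = 0; hence ker((I - K)^*) = span{v} = span{(0, 3, -2, -3)}. Therefore (I - K) x = y is solvable iff <y, v> = 0, i.e. iff 3y_2 - 2y_3 - 3y_4 = 0. When this holds, K y = u (v·y) = 0, so (I - K) y = y and x = y is a particular solution; the full solution set is the line x = y + c·u = y + c·(1, 2, -2, 3), c ∈ C.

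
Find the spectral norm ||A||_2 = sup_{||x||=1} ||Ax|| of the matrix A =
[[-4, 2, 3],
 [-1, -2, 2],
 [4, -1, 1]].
||A||_2 ≈ 6.345 (= sqrt(largest eigenvalue of A^T A))

||A||_2 = sigma_max(A) = sqrt(lambda_max(A^T A)). Form the symmetric matrix M = A^T A =
[[33, -10, -10],
 [-10, 9, 1],
 [-10, 1, 14]].
Its characteristic polynomial (trace, sum of principal 2x2 minors, determinant of M give the coefficients) is
  p(λ) = det(λ I - M) = λ^3 - 56λ^2 + 684λ - 2025.
No integer candidate from the rational root theorem (±divisors of 2025) is a root, so the roots are irrational. The cubic discriminant is Δ = 50116725 > 0, so there are three distinct real roots. p(4) = -121 and p(5) = 120 have opposite signs, so a root lies in (4, 5); Newton's method refines it to λ ≈ 4.4583. p(11) = 54 and p(12) = -153 have opposite signs, so a root lies in (11, 12); Newton's method refines it to λ ≈ 11.2821. p(40) = -265 and p(41) = 804 have opposite signs, so a root lies in (40, 41); Newton's method refines it to λ ≈ 40.2596. Check (Vieta): the three roots sum to 56, matching tr M = 56.
So the eigenvalues of A^T A are ≈ 4.4583, 11.2821, 40.2596 (all ≥ 0, as they must be for A^T A). The largest is λ_max ≈ 40.2596, hence ||A||_2 = sqrt(λ_max) ≈ 6.345.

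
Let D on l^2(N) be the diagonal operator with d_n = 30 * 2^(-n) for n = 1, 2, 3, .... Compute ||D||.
||D|| = 15 (attained at n = 1)

For D diagonal, ||D|| = sup_n |d_n|. The sequence d_n = 30 * 2^(-n) is positive and strictly decreasing (ratio 2^(-1) < 1), so the supremum is d_1 = 30/2 = 15. Hence ||D|| = 15.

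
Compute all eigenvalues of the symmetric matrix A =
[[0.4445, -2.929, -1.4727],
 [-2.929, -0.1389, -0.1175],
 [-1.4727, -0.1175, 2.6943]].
sigma(A) ≈ {-3, 2, 4}

A is real symmetric, so its spectrum consists of real eigenvalues. Expanding the characteristic polynomial of the displayed matrix gives
  det(λ I - A) = p(λ) = λ^3 + (-3)λ^2 + (-10)λ + (24).
Solving p(λ) = 0 yields eigenvalues ≈ -3, 2, 4. (A is shown rounded to 4 decimals, so these recover the underlying integer eigenvalues to within that precision.)
Verification: the trace of A = 3 equals the sum of eigenvalues 3, and det(A) ≈ -23.9994 matches the eigenvalue product -24.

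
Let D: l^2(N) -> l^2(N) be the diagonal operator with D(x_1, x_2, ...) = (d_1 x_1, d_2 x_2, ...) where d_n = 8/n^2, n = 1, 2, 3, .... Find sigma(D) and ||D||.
sigma(D) = {8/n^2 : n ≥ 1} ∪ {0}; ||D|| = 8

A bounded diagonal operator on l^2 with diagonal entries d_n has spectrum equal to the closure of {d_n : n ≥ 1}: every d_n is an eigenvalue (with eigenvector e_n), so {d_n} ⊂ sigma(D); the spectrum is closed, so its closure is too; and for lambda not in the closure, (D - lambda I) has bounded inverse (the diagonal entries 1/(d_n - lambda) are bounded). For our sequence d_n = 8/n^2, n = 1, 2, 3, ...:
  - {d_n} = {8/n^2 : n ≥ 1}; the only limit point is 0
  - closure = {8/n^2 : n ≥ 1} ∪ {0}
For the norm: a diagonal operator has ||D|| = sup_n |d_n|. Here d_n = 8/n^2 is positive and decreasing, so sup_n |d_n| = d_1 = 8. So ||D|| = 8.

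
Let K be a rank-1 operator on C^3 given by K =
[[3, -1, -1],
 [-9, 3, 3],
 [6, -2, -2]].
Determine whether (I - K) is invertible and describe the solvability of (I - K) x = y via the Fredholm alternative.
(I - K) is invertible (det(I - K) = -3 ≠ 0), so for every y in C^3 the equation (I - K) x = y has a unique solution.

K has rank 1, so it is an outer product K = u v^T: every row of K is a multiple of one row vector. Reading off the entries, u = (1, -3, 2) and v = (3, -1, -1) (row i of K equals u_i·v^T). A rank-one matrix u v^T satisfies K u = u (v·u) and kills the (2)-dimensional subspace v^⊥, so its characteristic polynomial is lambda^2 (lambda - v·u) with v·u = tr K = 4. Hence the eigenvalues of I - K are 1 (multiplicity 2) and 1 - (4) = -3, so det(I - K) = -3. (Direct check: I - K =
[[-2, 1, 1],
 [9, -2, -3],
 [-6, 2, 3]]
has determinant -3.) The finite-dimensional Fredholm alternative says: either (I - K) is invertible, or ker(I - K) ≠ {0} and then range(I - K) = ker((I - K)^*)^⊥, with dim ker(I - K) = dim ker((I - K)^*). Since det(I - K) ≠ 0, 1 is not an eigenvalue of K and ker(I - K) = {0}, so we are in the first case: for every y there is a unique x = (I - K)^(-1) y. Explicitly, by the Sherman–Morrison formula, (I - u v^T)^(-1) = I + u v^T/(1 - v·u), i.e. (I - K)^(-1) = I + K/(-3).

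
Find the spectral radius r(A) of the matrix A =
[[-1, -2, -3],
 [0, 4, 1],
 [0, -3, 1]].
r(A) = sqrt(7) ≈ 2.6458

The eigenvalues of A are the roots of its characteristic polynomial. With M = A (coefficients from the trace, the sum of principal 2x2 minors, and det A):
  p(λ) = det(λ I - M) = λ^3 - 4λ^2 + 2λ + 7.
By the rational root theorem any rational root is an integer divisor of 7. Testing λ = -1: p(-1) = -1 - 4 - 2 + 7 = 0, so λ = -1 is a root. Dividing out (λ + 1) leaves p(λ) = (λ + 1)(λ^2 - 5λ + 7). For λ^2 - 5λ + 7 the discriminant is -3. It is negative, so the roots are the complex-conjugate pair λ = 5/2 ± (sqrt(3)/2) i ≈ 2.5 ± 0.866i. For a conjugate pair the product of the roots equals the constant term, so |λ|^2 = 7 and |λ| = sqrt(7) ≈ 2.6458.
Thus the eigenvalues (to 4 decimals) are 2.5 ± 0.866i (modulus 2.6458); -1 (modulus 1). The spectral radius is the largest modulus: r(A) = sqrt(7) ≈ 2.6458. (Cross-check: r(A) ≤ ||A||_2 ≈ 5.6277; equality holds whenever A is normal, though it can also hold for some non-normal A.)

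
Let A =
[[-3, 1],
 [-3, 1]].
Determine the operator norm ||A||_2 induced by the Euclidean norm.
||A||_2 = sqrt(20) ≈ 4.4721 (= sqrt(largest eigenvalue of A^T A))

||A||_2 = sigma_max(A) = sqrt(lambda_max(A^T A)). Form the symmetric matrix M = A^T A =
[[18, -6],
 [-6, 2]].
Its characteristic polynomial (trace, determinant of M give the coefficients) is
  p(λ) = det(λ I - M) = λ^2 - 20λ.
For λ^2 - 20λ the discriminant is 400. It is a perfect square (20^2), so the roots are rational: λ = (20 ± 20)/2 = 20, 0.
So the eigenvalues of A^T A are ≈ 0, 20 (all ≥ 0, as they must be for A^T A). The largest is λ_max = 20, hence ||A||_2 = sqrt(λ_max) = sqrt(20) ≈ 4.4721.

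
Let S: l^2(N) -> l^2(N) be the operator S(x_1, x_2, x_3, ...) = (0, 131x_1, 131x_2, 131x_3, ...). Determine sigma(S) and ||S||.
sigma(S) = closed disk {z in C : |z| ≤ 131}; ||S|| = 131

Note S = 131·U where U is the unit right shift (U x)_k = x_{k-1} (with x_0 := 0); so ||S|| = 131||U|| and sigma(S) = 131·sigma(U). ||S x||^2 = sum_{k≥1} |131x_k|^2 = 17161||x||^2, so ||S|| = 131 and sigma(S) ⊂ {|z| ≤ 131}. For any |lambda| < 131, the equation (S - lambda I) x = 0 forces x_1 = 0, then 131x_k = lambda x_{k+1} ⇒ x = 0, so S has no eigenvalues. But (S - lambda I) is not surjective for |lambda| < 131: solving (S - lambda I) x = e_1 would require x_n proportional to (lambda/131)^(-n), which is not in l^2. So every |lambda| < 131 lies in the residual spectrum. The boundary |lambda| = 131 is in the approximate point spectrum (the spectrum is closed). Hence sigma(S) is the closed disk of radius 131.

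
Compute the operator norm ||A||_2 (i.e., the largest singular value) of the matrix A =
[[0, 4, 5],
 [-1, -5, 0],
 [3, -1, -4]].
||A||_2 ≈ 8.1485 (= sqrt(largest eigenvalue of A^T A))

||A||_2 = sigma_max(A) = sqrt(lambda_max(A^T A)). Form the symmetric matrix M = A^T A =
[[10, 2, -12],
 [2, 42, 24],
 [-12, 24, 41]].
Its characteristic polynomial (trace, sum of principal 2x2 minors, determinant of M give the coefficients) is
  p(λ) = det(λ I - M) = λ^3 - 93λ^2 + 1828λ - 4096.
No integer candidate from the rational root theorem (±divisors of 4096) is a root, so the roots are irrational. The cubic discriminant is Δ = 3370182800 > 0, so there are three distinct real roots. p(2) = -804 and p(3) = 578 have opposite signs, so a root lies in (2, 3); Newton's method refines it to λ ≈ 2.5666. p(24) = 32 and p(25) = -896 have opposite signs, so a root lies in (24, 25); Newton's method refines it to λ ≈ 24.0352. p(66) = -1060 and p(67) = 1666 have opposite signs, so a root lies in (66, 67); Newton's method refines it to λ ≈ 66.3982. Check (Vieta): the three roots sum to 93, matching tr M = 93.
So the eigenvalues of A^T A are ≈ 2.5666, 24.0352, 66.3982 (all ≥ 0, as they must be for A^T A). The largest is λ_max ≈ 66.3982, hence ||A||_2 = sqrt(λ_max) ≈ 8.1485.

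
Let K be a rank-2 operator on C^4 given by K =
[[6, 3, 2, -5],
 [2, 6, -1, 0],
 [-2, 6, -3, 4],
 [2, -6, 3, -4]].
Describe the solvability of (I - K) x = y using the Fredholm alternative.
(I - K) is invertible (det(I - K) = -38 ≠ 0), so for every y in C^4 the equation (I - K) x = y has a unique solution.

K has rank 2 and factors as K = U V^T = u1 v1^T + u2 v2^T with u1 = (2, -1, -3, 3), v1 = (0, -3, 1, -1), u2 = (3, 1, -1, 1), v2 = (2, 3, 0, -1) (multiplying out reproduces the displayed K). The nonzero eigenvalues of U V^T coincide with those of the 2 x 2 matrix G = V^T U = [[v1·u1, v1·u2], [v2·u1, v2·u2]] = [[-3, -5], [-2, 8]], and by the Sylvester determinant identity det(I_4 - U V^T) = det(I_2 - V^T U) = det([[4, 5], [2, -7]]) = (4)(-7) - (5)(2) = -38. (Direct check: I - K =
[[-5, -3, -2, 5],
 [-2, -5, 1, 0],
 [2, -6, 4, -4],
 [-2, 6, -3, 5]]
has determinant -38.) The finite-dimensional Fredholm alternative says: either (I - K) is invertible, or ker(I - K) ≠ {0} and then range(I - K) = ker((I - K)^*)^⊥, with dim ker(I - K) = dim ker((I - K)^*). Since det(I - K) ≠ 0, 1 is not an eigenvalue of K and ker(I - K) = {0}, so we are in the first case: for every y there is a unique x = (I - K)^(-1) y. (Explicitly, by the Woodbury identity, (I - U V^T)^(-1) = I + U (I_2 - G)^(-1) V^T.)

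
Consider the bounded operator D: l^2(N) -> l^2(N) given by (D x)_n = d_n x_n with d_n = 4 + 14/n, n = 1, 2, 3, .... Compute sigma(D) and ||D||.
sigma(D) = {4 + 14/n : n ≥ 1} ∪ {4}; ||D|| = 18

A bounded diagonal operator on l^2 with diagonal entries d_n has spectrum equal to the closure of {d_n : n ≥ 1}: every d_n is an eigenvalue (with eigenvector e_n), so {d_n} ⊂ sigma(D); the spectrum is closed, so its closure is too; and for lambda not in the closure, (D - lambda I) has bounded inverse (the diagonal entries 1/(d_n - lambda) are bounded). For our sequence d_n = 4 + 14/n, n = 1, 2, 3, ...:
  - {d_n} = {4 + 14/n : n ≥ 1}; the only limit point is 4
  - closure = {4 + 14/n : n ≥ 1} ∪ {4}
For the norm: a diagonal operator has ||D|| = sup_n |d_n|. Here d_n = 4 + 14/n is positive and decreasing, so sup_n |d_n| = d_1 = 4 + 14 = 18. So ||D|| = 18.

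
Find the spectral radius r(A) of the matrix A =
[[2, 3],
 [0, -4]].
r(A) = 4

The eigenvalues of A are the roots of its characteristic polynomial. With M = A (coefficients from the trace and determinant):
  p(λ) = det(λ I - M) = λ^2 + 2λ - 8.
For λ^2 + 2λ - 8 the discriminant is 36. It is a perfect square (6^2), so the roots are rational: λ = (-2 ± 6)/2 = 2, -4.
Thus the eigenvalues (to 4 decimals) are 2 (modulus 2); -4 (modulus 4). The spectral radius is the largest modulus: r(A) = 4. (Cross-check: r(A) ≤ ||A||_2 ≈ 5.1569; equality holds whenever A is normal, though it can also hold for some non-normal A.)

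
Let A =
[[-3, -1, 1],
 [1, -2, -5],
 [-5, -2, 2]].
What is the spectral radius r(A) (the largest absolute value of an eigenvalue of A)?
r(A) ≈ 4.4454

The eigenvalues of A are the roots of its characteristic polynomial. With M = A (coefficients from the trace, the sum of principal 2x2 minors, and det A):
  p(λ) = det(λ I - M) = λ^3 + 3λ^2 - 8λ - 7.
No integer candidate from the rational root theorem (±divisors of 7) is a root, so the roots are irrational. The cubic discriminant is Δ = 5081 > 0, so there are three distinct real roots. p(-5) = -17 and p(-4) = 9 have opposite signs, so a root lies in (-5, -4); Newton's method refines it to λ ≈ -4.4454. p(-1) = 3 and p(0) = -7 have opposite signs, so a root lies in (-1, 0); Newton's method refines it to λ ≈ -0.7254. p(2) = -3 and p(3) = 23 have opposite signs, so a root lies in (2, 3); Newton's method refines it to λ ≈ 2.1708. Check (Vieta): the three roots sum to -3, matching tr M = -3.
Thus the eigenvalues (to 4 decimals) are -4.4454 (modulus 4.4454); -0.7254 (modulus 0.7254); 2.1708 (modulus 2.1708). The spectral radius is the largest modulus: r(A) ≈ 4.4454. (Cross-check: r(A) ≤ ||A||_2 ≈ 7.1635; equality holds whenever A is normal, though it can also hold for some non-normal A.)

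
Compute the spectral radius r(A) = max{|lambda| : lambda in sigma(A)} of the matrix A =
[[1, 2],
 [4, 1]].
r(A) = (2 + sqrt(32))/2 ≈ 3.8284

The eigenvalues of A are the roots of its characteristic polynomial. With M = A (coefficients from the trace and determinant):
  p(λ) = det(λ I - M) = λ^2 - 2λ - 7.
For λ^2 - 2λ - 7 the discriminant is 32. It is nonnegative but not a perfect square, so the roots are real and irrational: λ = (2 ± sqrt(32))/2 ≈ 3.8284, -1.8284.
Thus the eigenvalues (to 4 decimals) are 3.8284 (modulus 3.8284); -1.8284 (modulus 1.8284). The spectral radius is the largest modulus: r(A) = (2 + sqrt(32))/2 ≈ 3.8284. (Cross-check: r(A) ≤ ||A||_2 ≈ 4.4142; equality holds whenever A is normal, though it can also hold for some non-normal A.)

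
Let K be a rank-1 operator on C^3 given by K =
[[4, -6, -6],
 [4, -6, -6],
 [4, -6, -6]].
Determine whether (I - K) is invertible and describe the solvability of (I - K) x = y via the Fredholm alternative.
(I - K) is invertible (det(I - K) = 9 ≠ 0), so for every y in C^3 the equation (I - K) x = y has a unique solution.

K has rank 1, so it is an outer product K = u v^T: every row of K is a multiple of one row vector. Reading off the entries, u = (2, 2, 2) and v = (2, -3, -3) (row i of K equals u_i·v^T). A rank-one matrix u v^T satisfies K u = u (v·u) and kills the (2)-dimensional subspace v^⊥, so its characteristic polynomial is lambda^2 (lambda - v·u) with v·u = tr K = -8. Hence the eigenvalues of I - K are 1 (multiplicity 2) and 1 - (-8) = 9, so det(I - K) = 9. (Direct check: I - K =
[[-3, 6, 6],
 [-4, 7, 6],
 [-4, 6, 7]]
has determinant 9.) The finite-dimensional Fredholm alternative says: either (I - K) is invertible, or ker(I - K) ≠ {0} and then range(I - K) = ker((I - K)^*)^⊥, with dim ker(I - K) = dim ker((I - K)^*). Since det(I - K) ≠ 0, 1 is not an eigenvalue of K and ker(I - K) = {0}, so we are in the first case: for every y there is a unique x = (I - K)^(-1) y. Explicitly, by the Sherman–Morrison formula, (I - u v^T)^(-1) = I + u v^T/(1 - v·u), i.e. (I - K)^(-1) = I + K/(9).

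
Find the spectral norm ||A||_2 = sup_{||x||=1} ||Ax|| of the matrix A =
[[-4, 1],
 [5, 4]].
||A||_2 = 7 (= sqrt(largest eigenvalue of A^T A))

||A||_2 = sigma_max(A) = sqrt(lambda_max(A^T A)). Form the symmetric matrix M = A^T A =
[[41, 16],
 [16, 17]].
Its characteristic polynomial (trace, determinant of M give the coefficients) is
  p(λ) = det(λ I - M) = λ^2 - 58λ + 441.
For λ^2 - 58λ + 441 the discriminant is 1600. It is a perfect square (40^2), so the roots are rational: λ = (58 ± 40)/2 = 49, 9.
So the eigenvalues of A^T A are ≈ 9, 49 (all ≥ 0, as they must be for A^T A). The largest is λ_max = 49, hence ||A||_2 = sqrt(λ_max) = 7.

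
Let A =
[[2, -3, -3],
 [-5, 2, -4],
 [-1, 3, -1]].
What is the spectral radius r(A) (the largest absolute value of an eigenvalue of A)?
r(A) ≈ 5.8429

The eigenvalues of A are the roots of its characteristic polynomial. With M = A (coefficients from the trace, the sum of principal 2x2 minors, and det A):
  p(λ) = det(λ I - M) = λ^3 - 3λ^2 - 6λ - 62.
No integer candidate from the rational root theorem (±divisors of 62) is a root, so the roots are irrational. The cubic discriminant is Δ = -129384 < 0, so there is one real root and a complex-conjugate pair. p(5) = -42 and p(6) = 10 have opposite signs, so a root lies in (5, 6); Newton's method refines it to λ ≈ 5.8429. Dividing out (λ - (5.8429)) leaves approximately λ^2 + 2.8429λ + 10.6111. For λ^2 + 2.8429λ + 10.6111 the discriminant is -34.3621. It is negative, so the remaining roots are the complex-conjugate pair λ ≈ -1.4215 ± 2.931i. Their product equals the constant term, so |λ|^2 ≈ 10.6111 and |λ| ≈ 3.2575.
Thus the eigenvalues (to 4 decimals) are 5.8429 (modulus 5.8429); -1.4215 ± 2.931i (modulus 3.2575). The spectral radius is the largest modulus: r(A) ≈ 5.8429. (Cross-check: r(A) ≤ ||A||_2 ≈ 7.221; equality holds whenever A is normal, though it can also hold for some non-normal A.)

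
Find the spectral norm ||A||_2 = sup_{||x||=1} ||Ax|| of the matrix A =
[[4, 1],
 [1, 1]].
||A||_2 = sqrt((19 + sqrt(325))/2) ≈ 4.3028 (= sqrt(largest eigenvalue of A^T A))

||A||_2 = sigma_max(A) = sqrt(lambda_max(A^T A)). Form the symmetric matrix M = A^T A =
[[17, 5],
 [5, 2]].
Its characteristic polynomial (trace, determinant of M give the coefficients) is
  p(λ) = det(λ I - M) = λ^2 - 19λ + 9.
For λ^2 - 19λ + 9 the discriminant is 325. It is nonnegative but not a perfect square, so the roots are real and irrational: λ = (19 ± sqrt(325))/2 ≈ 18.5139, 0.4861.
So the eigenvalues of A^T A are ≈ 0.4861, 18.5139 (all ≥ 0, as they must be for A^T A). The largest is λ_max = (19 + sqrt(325))/2 ≈ 18.5139, hence ||A||_2 = sqrt(λ_max) = sqrt((19 + sqrt(325))/2) ≈ 4.3028.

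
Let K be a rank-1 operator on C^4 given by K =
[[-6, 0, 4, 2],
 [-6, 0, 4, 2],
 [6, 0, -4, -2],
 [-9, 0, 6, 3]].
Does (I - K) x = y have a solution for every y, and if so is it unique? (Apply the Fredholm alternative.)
(I - K) is invertible (det(I - K) = 8 ≠ 0), so for every y in C^4 the equation (I - K) x = y has a unique solution.

K has rank 1, so it is an outer product K = u v^T: every row of K is a multiple of one row vector. Reading off the entries, u = (2, 2, -2, 3) and v = (-3, 0, 2, 1) (row i of K equals u_i·v^T). A rank-one matrix u v^T satisfies K u = u (v·u) and kills the (3)-dimensional subspace v^⊥, so its characteristic polynomial is lambda^3 (lambda - v·u) with v·u = tr K = -7. Hence the eigenvalues of I - K are 1 (multiplicity 3) and 1 - (-7) = 8, so det(I - K) = 8. (Direct check: I - K =
[[7, 0, -4, -2],
 [6, 1, -4, -2],
 [-6, 0, 5, 2],
 [9, 0, -6, -2]]
has determinant 8.) The finite-dimensional Fredholm alternative says: either (I - K) is invertible, or ker(I - K) ≠ {0} and then range(I - K) = ker((I - K)^*)^⊥, with dim ker(I - K) = dim ker((I - K)^*). Since det(I - K) ≠ 0, 1 is not an eigenvalue of K and ker(I - K) = {0}, so we are in the first case: for every y there is a unique x = (I - K)^(-1) y. Explicitly, by the Sherman–Morrison formula, (I - u v^T)^(-1) = I + u v^T/(1 - v·u), i.e. (I - K)^(-1) = I + K/(8).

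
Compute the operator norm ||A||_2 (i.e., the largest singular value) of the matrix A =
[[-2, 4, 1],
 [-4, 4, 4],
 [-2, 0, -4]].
||A||_2 ≈ 8.1594 (= sqrt(largest eigenvalue of A^T A))

||A||_2 = sigma_max(A) = sqrt(lambda_max(A^T A)). Form the symmetric matrix M = A^T A =
[[24, -24, -10],
 [-24, 32, 20],
 [-10, 20, 33]].
Its characteristic polynomial (trace, sum of principal 2x2 minors, determinant of M give the coefficients) is
  p(λ) = det(λ I - M) = λ^3 - 89λ^2 + 1540λ - 3136.
No integer candidate from the rational root theorem (±divisors of 3136) is a root, so the roots are irrational. The cubic discriminant is Δ = 2804487952 > 0, so there are three distinct real roots. p(2) = -404 and p(3) = 710 have opposite signs, so a root lies in (2, 3); Newton's method refines it to λ ≈ 2.3461. p(20) = 64 and p(21) = -784 have opposite signs, so a root lies in (20, 21); Newton's method refines it to λ ≈ 20.0778. p(66) = -1684 and p(67) = 1286 have opposite signs, so a root lies in (66, 67); Newton's method refines it to λ ≈ 66.5761. Check (Vieta): the three roots sum to 89, matching tr M = 89.
So the eigenvalues of A^T A are ≈ 2.3461, 20.0778, 66.5761 (all ≥ 0, as they must be for A^T A). The largest is λ_max ≈ 66.5761, hence ||A||_2 = sqrt(λ_max) ≈ 8.1594.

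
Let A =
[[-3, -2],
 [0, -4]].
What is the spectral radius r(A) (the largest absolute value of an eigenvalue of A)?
r(A) = 4

The eigenvalues of A are the roots of its characteristic polynomial. With M = A (coefficients from the trace and determinant):
  p(λ) = det(λ I - M) = λ^2 + 7λ + 12.
For λ^2 + 7λ + 12 the discriminant is 1. It is a perfect square (1^2), so the roots are rational: λ = (-7 ± 1)/2 = -3, -4.
Thus the eigenvalues (to 4 decimals) are -3 (modulus 3); -4 (modulus 4). The spectral radius is the largest modulus: r(A) = 4. (Cross-check: r(A) ≤ ||A||_2 ≈ 4.7581; equality holds whenever A is normal, though it can also hold for some non-normal A.)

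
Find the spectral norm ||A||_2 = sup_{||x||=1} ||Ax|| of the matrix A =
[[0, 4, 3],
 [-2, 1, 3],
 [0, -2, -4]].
||A||_2 ≈ 7.2213 (= sqrt(largest eigenvalue of A^T A))

||A||_2 = sigma_max(A) = sqrt(lambda_max(A^T A)). Form the symmetric matrix M = A^T A =
[[4, -2, -6],
 [-2, 21, 23],
 [-6, 23, 34]].
Its characteristic polynomial (trace, sum of principal 2x2 minors, determinant of M give the coefficients) is
  p(λ) = det(λ I - M) = λ^3 - 59λ^2 + 365λ - 400.
No integer candidate from the rational root theorem (±divisors of 400) is a root, so the roots are irrational. The cubic discriminant is Δ = 91373325 > 0, so there are three distinct real roots. p(1) = -93 and p(2) = 102 have opposite signs, so a root lies in (1, 2); Newton's method refines it to λ ≈ 1.4092. p(5) = 75 and p(6) = -118 have opposite signs, so a root lies in (5, 6); Newton's method refines it to λ ≈ 5.443. p(52) = -348 and p(53) = 2091 have opposite signs, so a root lies in (52, 53); Newton's method refines it to λ ≈ 52.1477. Check (Vieta): the three roots sum to 59, matching tr M = 59.
So the eigenvalues of A^T A are ≈ 1.4092, 5.443, 52.1477 (all ≥ 0, as they must be for A^T A). The largest is λ_max ≈ 52.1477, hence ||A||_2 = sqrt(λ_max) ≈ 7.2213.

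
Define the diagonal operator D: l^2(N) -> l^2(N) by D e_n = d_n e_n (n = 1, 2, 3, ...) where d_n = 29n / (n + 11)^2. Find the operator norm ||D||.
||D|| = 29/44 (attained at n = 11)

For D diagonal, ||D|| = sup_n |d_n|. Treat f(x) = 29x / (x + 11)^2 for real x > 0. By the quotient rule, f'(x) = 29(11 - x)/(x + 11)^3, which is positive for x < 11 and negative for x > 11. So f has a unique maximum at x = 11, and since 11 is a positive integer, the supremum over n ≥ 1 is attained at n = 11: d_11 = 29·11/(11 + 11)^2 = 29·11/484 = 29/44. Hence ||D|| = 29/44.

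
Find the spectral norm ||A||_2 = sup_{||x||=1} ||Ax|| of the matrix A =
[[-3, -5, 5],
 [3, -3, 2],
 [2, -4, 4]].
||A||_2 ≈ 9.7249 (= sqrt(largest eigenvalue of A^T A))

||A||_2 = sigma_max(A) = sqrt(lambda_max(A^T A)). Form the symmetric matrix M = A^T A =
[[22, -2, -1],
 [-2, 50, -47],
 [-1, -47, 45]].
Its characteristic polynomial (trace, sum of principal 2x2 minors, determinant of M give the coefficients) is
  p(λ) = det(λ I - M) = λ^3 - 117λ^2 + 2126λ - 484.
No integer candidate from the rational root theorem (±divisors of 484) is a root, so the roots are irrational. The cubic discriminant is Δ = 22495549684 > 0, so there are three distinct real roots. p(0) = -484 and p(1) = 1526 have opposite signs, so a root lies in (0, 1); Newton's method refines it to λ ≈ 0.2306. p(22) = 308 and p(23) = -1312 have opposite signs, so a root lies in (22, 23); Newton's method refines it to λ ≈ 22.1949. p(94) = -3868 and p(95) = 2936 have opposite signs, so a root lies in (94, 95); Newton's method refines it to λ ≈ 94.5745. Check (Vieta): the three roots sum to 117, matching tr M = 117.
So the eigenvalues of A^T A are ≈ 0.2306, 22.1949, 94.5745 (all ≥ 0, as they must be for A^T A). The largest is λ_max ≈ 94.5745, hence ||A||_2 = sqrt(λ_max) ≈ 9.7249.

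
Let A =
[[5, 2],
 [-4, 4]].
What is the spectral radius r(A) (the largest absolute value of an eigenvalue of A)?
r(A) = sqrt(28) ≈ 5.2915

The eigenvalues of A are the roots of its characteristic polynomial. With M = A (coefficients from the trace and determinant):
  p(λ) = det(λ I - M) = λ^2 - 9λ + 28.
For λ^2 - 9λ + 28 the discriminant is -31. It is negative, so the roots are the complex-conjugate pair λ = 9/2 ± (sqrt(31)/2) i ≈ 4.5 ± 2.7839i. For a conjugate pair the product of the roots equals the constant term, so |λ|^2 = 28 and |λ| = sqrt(28) ≈ 5.2915.
Thus the eigenvalues (to 4 decimals) are 4.5 ± 2.7839i (modulus 5.2915). The spectral radius is the largest modulus: r(A) = sqrt(28) ≈ 5.2915. (Cross-check: r(A) ≤ ||A||_2 ≈ 6.5264; equality holds whenever A is normal, though it can also hold for some non-normal A.)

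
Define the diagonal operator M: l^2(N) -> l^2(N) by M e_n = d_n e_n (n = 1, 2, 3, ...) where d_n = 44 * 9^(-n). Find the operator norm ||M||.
||M|| = 44/9 (attained at n = 1)

For M diagonal, ||M|| = sup_n |d_n|. The sequence d_n = 44 * 9^(-n) is positive and strictly decreasing (ratio 9^(-1) < 1), so the supremum is d_1 = 44/9. Hence ||M|| = 44/9.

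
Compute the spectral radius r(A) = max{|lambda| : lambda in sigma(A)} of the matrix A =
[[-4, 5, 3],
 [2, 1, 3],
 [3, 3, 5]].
r(A) ≈ 8.1041

The eigenvalues of A are the roots of its characteristic polynomial. With M = A (coefficients from the trace, the sum of principal 2x2 minors, and det A):
  p(λ) = det(λ I - M) = λ^3 - 2λ^2 - 47λ - 20.
No integer candidate from the rational root theorem (±divisors of 20) is a root, so the roots are irrational. The cubic discriminant is Δ = 378848 > 0, so there are three distinct real roots. p(-6) = -26 and p(-5) = 40 have opposite signs, so a root lies in (-6, -5); Newton's method refines it to λ ≈ -5.6687. p(-1) = 24 and p(0) = -20 have opposite signs, so a root lies in (-1, 0); Newton's method refines it to λ ≈ -0.4354. p(8) = -12 and p(9) = 124 have opposite signs, so a root lies in (8, 9); Newton's method refines it to λ ≈ 8.1041. Check (Vieta): the three roots sum to 2, matching tr M = 2.
Thus the eigenvalues (to 4 decimals) are -5.6687 (modulus 5.6687); -0.4354 (modulus 0.4354); 8.1041 (modulus 8.1041). The spectral radius is the largest modulus: r(A) ≈ 8.1041. (Cross-check: r(A) ≤ ||A||_2 ≈ 8.5004; equality holds whenever A is normal, though it can also hold for some non-normal A.)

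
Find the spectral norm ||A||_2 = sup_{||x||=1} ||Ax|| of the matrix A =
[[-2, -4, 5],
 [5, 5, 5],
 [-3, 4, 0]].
||A||_2 ≈ 8.7568 (= sqrt(largest eigenvalue of A^T A))

||A||_2 = sigma_max(A) = sqrt(lambda_max(A^T A)). Form the symmetric matrix M = A^T A =
[[38, 21, 15],
 [21, 57, 5],
 [15, 5, 50]].
Its characteristic polynomial (trace, sum of principal 2x2 minors, determinant of M give the coefficients) is
  p(λ) = det(λ I - M) = λ^3 - 145λ^2 + 6225λ - 75625.
No integer candidate from the rational root theorem (±divisors of 75625) is a root, so the roots are irrational. The cubic discriminant is Δ = 1913750000 > 0, so there are three distinct real roots. p(20) = -1125 and p(21) = 416 have opposite signs, so a root lies in (20, 21); Newton's method refines it to λ ≈ 20.7191. p(47) = 468 and p(48) = -313 have opposite signs, so a root lies in (47, 48); Newton's method refines it to λ ≈ 47.6. p(76) = -1069 and p(77) = 528 have opposite signs, so a root lies in (76, 77); Newton's method refines it to λ ≈ 76.6809. Check (Vieta): the three roots sum to 145, matching tr M = 145.
So the eigenvalues of A^T A are ≈ 20.7191, 47.6, 76.6809 (all ≥ 0, as they must be for A^T A). The largest is λ_max ≈ 76.6809, hence ||A||_2 = sqrt(λ_max) ≈ 8.7568.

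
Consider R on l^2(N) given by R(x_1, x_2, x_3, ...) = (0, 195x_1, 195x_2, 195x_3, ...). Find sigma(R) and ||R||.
sigma(R) = closed disk {z in C : |z| ≤ 195}; ||R|| = 195

Note R = 195·U where U is the unit right shift (U x)_k = x_{k-1} (with x_0 := 0); so ||R|| = 195||U|| and sigma(R) = 195·sigma(U). ||R x||^2 = sum_{k≥1} |195x_k|^2 = 38025||x||^2, so ||R|| = 195 and sigma(R) ⊂ {|z| ≤ 195}. For any |lambda| < 195, the equation (R - lambda I) x = 0 forces x_1 = 0, then 195x_k = lambda x_{k+1} ⇒ x = 0, so R has no eigenvalues. But (R - lambda I) is not surjective for |lambda| < 195: solving (R - lambda I) x = e_1 would require x_n proportional to (lambda/195)^(-n), which is not in l^2. So every |lambda| < 195 lies in the residual spectrum. The boundary |lambda| = 195 is in the approximate point spectrum (the spectrum is closed). Hence sigma(R) is the closed disk of radius 195.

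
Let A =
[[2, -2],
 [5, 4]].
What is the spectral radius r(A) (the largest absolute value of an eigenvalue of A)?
r(A) = sqrt(18) ≈ 4.2426

The eigenvalues of A are the roots of its characteristic polynomial. With M = A (coefficients from the trace and determinant):
  p(λ) = det(λ I - M) = λ^2 - 6λ + 18.
For λ^2 - 6λ + 18 the discriminant is -36. It is negative, so the roots are the complex-conjugate pair λ = 3 ± (sqrt(36)/2) i ≈ 3 ± 3i. For a conjugate pair the product of the roots equals the constant term, so |λ|^2 = 18 and |λ| = sqrt(18) ≈ 4.2426.
Thus the eigenvalues (to 4 decimals) are 3 ± 3i (modulus 4.2426). The spectral radius is the largest modulus: r(A) = sqrt(18) ≈ 4.2426. (Cross-check: r(A) ≤ ||A||_2 ≈ 6.4125; equality holds whenever A is normal, though it can also hold for some non-normal A.)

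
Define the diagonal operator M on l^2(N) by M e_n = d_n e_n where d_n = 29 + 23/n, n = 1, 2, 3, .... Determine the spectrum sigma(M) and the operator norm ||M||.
sigma(M) = {29 + 23/n : n ≥ 1} ∪ {29}; ||M|| = 52

A bounded diagonal operator on l^2 with diagonal entries d_n has spectrum equal to the closure of {d_n : n ≥ 1}: every d_n is an eigenvalue (with eigenvector e_n), so {d_n} ⊂ sigma(M); the spectrum is closed, so its closure is too; and for lambda not in the closure, (M - lambda I) has bounded inverse (the diagonal entries 1/(d_n - lambda) are bounded). For our sequence d_n = 29 + 23/n, n = 1, 2, 3, ...:
  - {d_n} = {29 + 23/n : n ≥ 1}; the only limit point is 29
  - closure = {29 + 23/n : n ≥ 1} ∪ {29}
For the norm: a diagonal operator has ||M|| = sup_n |d_n|. Here d_n = 29 + 23/n is positive and decreasing, so sup_n |d_n| = d_1 = 29 + 23 = 52. So ||M|| = 52.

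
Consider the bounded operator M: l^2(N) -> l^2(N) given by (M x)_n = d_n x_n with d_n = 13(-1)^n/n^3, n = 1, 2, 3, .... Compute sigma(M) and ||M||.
sigma(M) = {13(-1)^n/n^3 : n ≥ 1} ∪ {0}; ||M|| = 13

A bounded diagonal operator on l^2 with diagonal entries d_n has spectrum equal to the closure of {d_n : n ≥ 1}: every d_n is an eigenvalue (with eigenvector e_n), so {d_n} ⊂ sigma(M); the spectrum is closed, so its closure is too; and for lambda not in the closure, (M - lambda I) has bounded inverse (the diagonal entries 1/(d_n - lambda) are bounded). For our sequence d_n = 13(-1)^n/n^3, n = 1, 2, 3, ...:
  - {d_n} = {13(-1)^n/n^3 : n ≥ 1}; the only limit point is 0
  - closure = {13(-1)^n/n^3 : n ≥ 1} ∪ {0}
For the norm: a diagonal operator has ||M|| = sup_n |d_n|. Here |d_n| = 13/n^3 is decreasing, so sup_n |d_n| = |d_1| = 13. So ||M|| = 13.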